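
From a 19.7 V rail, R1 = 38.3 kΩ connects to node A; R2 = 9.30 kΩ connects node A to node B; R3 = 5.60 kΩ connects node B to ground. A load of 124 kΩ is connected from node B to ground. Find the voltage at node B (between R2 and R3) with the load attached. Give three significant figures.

At node B, R3 is in parallel with the load: R3‖R_L = 5.358 kΩ.
Below node A the resistance is R2 + (R3‖R_L) = 14.66 kΩ, so V_A = 19.7 × 14.66/52.96 = 5.453 V.
Then V_B = V_A × (R3‖R_L)/(R2 + R3‖R_L) = 5.453 × 5.358/14.66 = 1.99 V.

V ≈ 1.99 V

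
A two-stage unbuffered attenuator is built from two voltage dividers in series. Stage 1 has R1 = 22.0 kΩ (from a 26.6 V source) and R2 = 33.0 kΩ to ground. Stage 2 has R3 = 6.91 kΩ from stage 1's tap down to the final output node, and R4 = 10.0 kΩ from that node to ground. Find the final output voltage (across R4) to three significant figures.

Stage 2 presents R3+R4 = 16.91 kΩ as a load on stage 1's tap.
Stage 1's lower leg becomes R2‖(R3+R4) = 11.18 kΩ, so V_mid = 26.6 × 11.18/33.18 = 8.963 V.
Stage 2 is itself unloaded: V_out = V_mid × R4/(R3+R4) = 8.963 × 10.0/16.91 = 5.30 V.

V_out ≈ 5.30 V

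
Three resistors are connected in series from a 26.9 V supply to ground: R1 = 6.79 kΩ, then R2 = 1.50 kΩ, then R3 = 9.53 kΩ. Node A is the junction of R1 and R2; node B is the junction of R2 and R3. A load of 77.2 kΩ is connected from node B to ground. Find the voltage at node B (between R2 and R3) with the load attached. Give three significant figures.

At node B, R3 is in parallel with the load: R3‖R_L = 8.483 kΩ.
Below node A the resistance is R2 + (R3‖R_L) = 9.983 kΩ, so V_A = 26.9 × 9.983/16.77 = 16.01 V.
Then V_B = V_A × (R3‖R_L)/(R2 + R3‖R_L) = 16.01 × 8.483/9.983 = 13.6 V.

V ≈ 13.6 V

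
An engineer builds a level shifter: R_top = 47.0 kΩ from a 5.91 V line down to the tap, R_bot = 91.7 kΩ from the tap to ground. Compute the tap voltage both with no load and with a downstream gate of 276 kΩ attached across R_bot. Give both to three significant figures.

Open-circuit: V = 5.91 × 91.7/(47.0 + 91.7) = 3.91 V.
With the load, R_bot becomes R_bot‖R_L = 68.83 kΩ, so V = 5.91 × 68.83/115.8 = 3.51 V.

Unloaded: 3.91 V; loaded: 3.51 V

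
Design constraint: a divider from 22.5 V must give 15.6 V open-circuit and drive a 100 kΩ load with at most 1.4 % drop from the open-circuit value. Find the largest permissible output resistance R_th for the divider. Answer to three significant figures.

Loading drop = R_th/(R_th + R_L) ≤ 0.0140, so R_th ≤ R_L · ε/(1−ε) = 100 kΩ × 0.0140/0.9860 = 1.42 kΩ.
(Any R1, R2 with R2/(R1+R2) = 0.693 and R1‖R2 ≤ 1.42 kΩ will meet the spec.)

R_th ≤ 1.42 kΩ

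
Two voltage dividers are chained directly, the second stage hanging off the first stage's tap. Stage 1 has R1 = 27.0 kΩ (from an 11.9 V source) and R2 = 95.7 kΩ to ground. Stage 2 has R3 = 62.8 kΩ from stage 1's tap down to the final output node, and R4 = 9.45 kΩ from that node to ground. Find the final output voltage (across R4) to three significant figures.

V_out ≈ 0.940 V

Stage 2 presents R3+R4 = 72.25 kΩ as a load on stage 1's tap.
Stage 1's lower leg becomes R2‖(R3+R4) = 41.17 kΩ, so V_mid = 11.9 × 41.17/68.17 = 7.187 V.
Stage 2 is itself unloaded: V_out = V_mid × R4/(R3+R4) = 7.187 × 9.45/72.25 = 0.940 V.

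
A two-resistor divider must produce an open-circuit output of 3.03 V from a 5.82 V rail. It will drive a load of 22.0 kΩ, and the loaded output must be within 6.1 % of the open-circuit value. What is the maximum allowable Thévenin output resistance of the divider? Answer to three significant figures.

R_th ≤ 1.43 kΩ

Loading drop = R_th/(R_th + R_L) ≤ 0.0610, so R_th ≤ R_L · ε/(1−ε) = 22.0 kΩ × 0.0610/0.9390 = 1.43 kΩ.
(Any R1, R2 with R2/(R1+R2) = 0.521 and R1‖R2 ≤ 1.43 kΩ will meet the spec.)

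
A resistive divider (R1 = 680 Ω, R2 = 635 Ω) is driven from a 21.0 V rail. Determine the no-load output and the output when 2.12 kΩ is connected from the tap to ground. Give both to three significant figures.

Open-circuit: V = 21.0 × 635/(680 + 635) = 10.1 V.
With the load, R2 becomes R2‖R_L = 488.6 Ω, so V = 21.0 × 488.6/1169 = 8.78 V.

Unloaded: 10.1 V; loaded: 8.78 V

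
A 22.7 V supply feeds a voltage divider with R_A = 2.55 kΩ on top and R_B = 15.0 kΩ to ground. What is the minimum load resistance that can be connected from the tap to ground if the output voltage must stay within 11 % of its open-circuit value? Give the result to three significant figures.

R_L(min) ≈ 17.6 kΩ

Output resistance R_th = R_A‖R_B = (2.55 × 15.0)/17.55 = 2.179 kΩ.
The fractional drop is R_th/(R_th + R_L); requiring this ≤ 0.110 gives R_L ≥ R_th(1/0.110 − 1) = 2.179 × 8.091 = 17.6 kΩ.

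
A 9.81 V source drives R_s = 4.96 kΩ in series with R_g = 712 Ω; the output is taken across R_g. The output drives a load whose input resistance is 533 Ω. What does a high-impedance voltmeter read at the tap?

V_out ≈ 0.568 V

The load sits in parallel with R_g: R_g‖R_L = (712 × 533) / (712 + 533) = 304.8 Ω.
V_out = 9.81 × 304.8 / (4960 + 304.8) = 9.81 × 304.8/5265 = 0.568 V.
(Unloaded it would have been 1.23 V.)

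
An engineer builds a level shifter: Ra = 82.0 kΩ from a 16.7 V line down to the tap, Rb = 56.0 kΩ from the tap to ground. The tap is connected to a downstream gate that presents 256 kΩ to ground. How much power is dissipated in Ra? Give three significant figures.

P ≈ 1.40 mW

Total resistance from the source is Ra + (Rb‖R_L) = 127.9 kΩ, so I = 16.7/127.9 kΩ = 0.1305 mA.
P = I²·Ra = (0.1305 mA)² × 82.0 kΩ = 1.40 mW.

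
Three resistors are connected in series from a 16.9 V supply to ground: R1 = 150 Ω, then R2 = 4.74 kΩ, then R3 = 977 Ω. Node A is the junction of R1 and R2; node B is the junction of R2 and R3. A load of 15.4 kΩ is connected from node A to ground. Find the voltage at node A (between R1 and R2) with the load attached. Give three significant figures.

Below node A the series string R2+R3 = 5717 Ω sits in parallel with the 15400 Ω load: 4169 Ω.
V_A = 16.9 × 4169/(150 + 4169) = 16.3 V.

V ≈ 16.3 V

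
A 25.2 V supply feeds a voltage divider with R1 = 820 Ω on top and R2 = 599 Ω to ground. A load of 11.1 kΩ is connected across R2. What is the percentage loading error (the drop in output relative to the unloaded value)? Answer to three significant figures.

The divider's output (Thévenin) resistance is R1‖R2 = 346.1 Ω.
Fractional drop under load = R_th/(R_th + R_L) = 346.1 / (346.1 + 11100) = 0.03024.
So the output falls by 3.02 %.

3.02 %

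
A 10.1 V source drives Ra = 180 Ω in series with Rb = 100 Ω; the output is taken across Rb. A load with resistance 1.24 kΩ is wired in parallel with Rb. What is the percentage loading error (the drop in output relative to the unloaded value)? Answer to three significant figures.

The divider's output (Thévenin) resistance is Ra‖Rb = 64.29 Ω.
Fractional drop under load = R_th/(R_th + R_L) = 64.29 / (64.29 + 1240) = 0.04929.
So the output falls by 4.93 %.

4.93 %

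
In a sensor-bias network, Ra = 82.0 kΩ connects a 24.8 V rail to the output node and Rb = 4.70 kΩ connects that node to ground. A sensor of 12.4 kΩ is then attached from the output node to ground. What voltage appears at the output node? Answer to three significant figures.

The load sits in parallel with Rb: Rb‖R_L = (4.70 × 12.4) / (4.70 + 12.4) = 3.408 kΩ.
V_out = 24.8 × 3.408 / (82.0 + 3.408) = 24.8 × 3.408/85.41 = 0.990 V.

V_out ≈ 0.990 V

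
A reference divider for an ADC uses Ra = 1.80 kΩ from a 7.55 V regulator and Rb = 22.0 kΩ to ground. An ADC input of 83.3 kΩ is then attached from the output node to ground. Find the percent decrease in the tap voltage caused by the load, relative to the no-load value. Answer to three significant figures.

1.96 %

The divider's output (Thévenin) resistance is Ra‖Rb = 1.664 kΩ.
Fractional drop under load = R_th/(R_th + R_L) = 1.664 / (1.664 + 83.3) = 0.01958.
So the output falls by 1.96 %.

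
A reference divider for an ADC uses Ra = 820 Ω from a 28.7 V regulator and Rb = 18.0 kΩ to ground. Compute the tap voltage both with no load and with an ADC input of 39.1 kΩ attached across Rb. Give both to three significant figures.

Open-circuit: V = 28.7 × 18000/(820 + 18000) = 27.4 V.
With the load, Rb becomes Rb‖R_L = 12330 Ω, so V = 28.7 × 12330/13150 = 26.9 V.

Unloaded: 27.4 V; loaded: 26.9 V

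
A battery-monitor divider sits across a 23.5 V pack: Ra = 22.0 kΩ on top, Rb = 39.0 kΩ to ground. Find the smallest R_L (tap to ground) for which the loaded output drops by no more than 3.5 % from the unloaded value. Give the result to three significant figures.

R_L(min) ≈ 388 kΩ

Output resistance R_th = Ra‖Rb = (22.0 × 39.0)/61.00 = 14.07 kΩ.
The fractional drop is R_th/(R_th + R_L); requiring this ≤ 0.0350 gives R_L ≥ R_th(1/0.0350 − 1) = 14.07 × 27.57 = 388 kΩ.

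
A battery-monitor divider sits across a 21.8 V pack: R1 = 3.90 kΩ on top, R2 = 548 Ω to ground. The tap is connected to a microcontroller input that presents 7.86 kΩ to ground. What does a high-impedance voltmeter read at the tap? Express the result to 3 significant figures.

V_out ≈ 2.53 V

The load sits in parallel with R2: R2‖R_L = (548 × 7860) / (548 + 7860) = 512.3 Ω.
V_out = 21.8 × 512.3 / (3900 + 512.3) = 21.8 × 512.3/4412 = 2.53 V.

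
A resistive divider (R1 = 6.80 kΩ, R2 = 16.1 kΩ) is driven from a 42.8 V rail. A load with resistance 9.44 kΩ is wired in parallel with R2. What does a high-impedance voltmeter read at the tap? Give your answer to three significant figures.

The load sits in parallel with R2: R2‖R_L = (16.1 × 9.44) / (16.1 + 9.44) = 5.951 kΩ.
V_out = 42.8 × 5.951 / (6.80 + 5.951) = 42.8 × 5.951/12.75 = 20.0 V.

V_out ≈ 20.0 V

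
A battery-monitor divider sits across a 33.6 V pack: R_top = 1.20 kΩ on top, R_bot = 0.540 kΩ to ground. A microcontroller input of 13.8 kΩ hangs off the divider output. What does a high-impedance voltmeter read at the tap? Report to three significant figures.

The load sits in parallel with R_bot: R_bot‖R_L = (540 × 13800) / (540 + 13800) = 519.7 Ω.
V_out = 33.6 × 519.7 / (1200 + 519.7) = 33.6 × 519.7/1720 = 10.2 V.

V_out ≈ 10.2 V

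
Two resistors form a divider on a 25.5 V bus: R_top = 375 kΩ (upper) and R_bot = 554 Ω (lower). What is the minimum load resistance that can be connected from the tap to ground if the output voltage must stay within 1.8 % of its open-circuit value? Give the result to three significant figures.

R_L(min) ≈ 30.2 kΩ

Output resistance R_th = R_top‖R_bot = (375000 × 554)/375600 = 553.2 Ω.
The fractional drop is R_th/(R_th + R_L); requiring this ≤ 0.0180 gives R_L ≥ R_th(1/0.0180 − 1) = 553.2 × 54.56 = 30.2 kΩ.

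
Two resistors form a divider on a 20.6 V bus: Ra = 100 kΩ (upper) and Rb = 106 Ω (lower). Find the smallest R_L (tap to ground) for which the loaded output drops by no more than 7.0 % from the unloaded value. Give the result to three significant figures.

R_L(min) ≈ 1.41 kΩ

Output resistance R_th = Ra‖Rb = (100000 × 106)/100100 = 105.9 Ω.
The fractional drop is R_th/(R_th + R_L); requiring this ≤ 0.0700 gives R_L ≥ R_th(1/0.0700 − 1) = 105.9 × 13.29 = 1.41 kΩ.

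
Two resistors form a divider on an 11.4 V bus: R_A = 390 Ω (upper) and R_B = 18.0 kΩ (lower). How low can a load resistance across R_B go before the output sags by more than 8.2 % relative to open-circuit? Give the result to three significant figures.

Output resistance R_th = R_A‖R_B = (390 × 18000)/18390 = 381.7 Ω.
The fractional drop is R_th/(R_th + R_L); requiring this ≤ 0.0820 gives R_L ≥ R_th(1/0.0820 − 1) = 381.7 × 11.20 = 4.27 kΩ.

R_L(min) ≈ 4.27 kΩ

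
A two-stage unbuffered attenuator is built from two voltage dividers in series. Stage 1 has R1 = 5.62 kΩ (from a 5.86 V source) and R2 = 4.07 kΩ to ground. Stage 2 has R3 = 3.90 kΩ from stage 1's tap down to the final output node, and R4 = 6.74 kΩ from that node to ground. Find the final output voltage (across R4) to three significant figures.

Stage 2 presents R3+R4 = 10.64 kΩ as a load on stage 1's tap.
Stage 1's lower leg becomes R2‖(R3+R4) = 2.944 kΩ, so V_mid = 5.86 × 2.944/8.564 = 2.014 V.
Stage 2 is itself unloaded: V_out = V_mid × R4/(R3+R4) = 2.014 × 6.74/10.64 = 1.28 V.

V_out ≈ 1.28 V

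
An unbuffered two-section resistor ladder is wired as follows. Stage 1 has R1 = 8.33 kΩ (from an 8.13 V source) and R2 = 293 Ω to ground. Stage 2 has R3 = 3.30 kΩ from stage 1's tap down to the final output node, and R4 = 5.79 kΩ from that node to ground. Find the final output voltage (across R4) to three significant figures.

V_out ≈ 0.171 V

Stage 2 presents R3+R4 = 9090 Ω as a load on stage 1's tap.
Stage 1's lower leg becomes R2‖(R3+R4) = 283.9 Ω, so V_mid = 8.13 × 283.9/8614 = 0.2679 V.
Stage 2 is itself unloaded: V_out = V_mid × R4/(R3+R4) = 0.2679 × 5790/9090 = 0.171 V.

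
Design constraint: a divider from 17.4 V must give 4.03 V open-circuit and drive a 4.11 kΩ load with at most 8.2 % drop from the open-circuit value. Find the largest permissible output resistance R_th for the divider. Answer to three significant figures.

Loading drop = R_th/(R_th + R_L) ≤ 0.0820, so R_th ≤ R_L · ε/(1−ε) = 4.11 kΩ × 0.0820/0.9180 = 367 Ω.
(Any R1, R2 with R2/(R1+R2) = 0.232 and R1‖R2 ≤ 367 Ω will meet the spec.)

R_th ≤ 367 Ω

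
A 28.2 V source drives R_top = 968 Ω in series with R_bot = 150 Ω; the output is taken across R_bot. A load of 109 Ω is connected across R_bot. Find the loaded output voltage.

V_out ≈ 1.73 V

The load sits in parallel with R_bot: R_bot‖R_L = (150 × 109) / (150 + 109) = 63.13 Ω.
V_out = 28.2 × 63.13 / (968 + 63.13) = 28.2 × 63.13/1031 = 1.73 V.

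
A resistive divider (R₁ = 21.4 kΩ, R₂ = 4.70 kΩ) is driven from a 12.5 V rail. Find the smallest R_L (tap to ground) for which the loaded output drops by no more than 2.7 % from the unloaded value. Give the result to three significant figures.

Output resistance R_th = R₁‖R₂ = (21.4 × 4.70)/26.10 = 3.854 kΩ.
The fractional drop is R_th/(R_th + R_L); requiring this ≤ 0.0270 gives R_L ≥ R_th(1/0.0270 − 1) = 3.854 × 36.04 = 139 kΩ.

R_L(min) ≈ 139 kΩ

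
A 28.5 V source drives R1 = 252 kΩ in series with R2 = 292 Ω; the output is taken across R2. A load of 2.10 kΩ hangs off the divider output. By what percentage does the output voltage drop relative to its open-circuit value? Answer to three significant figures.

12.2 %

Unloaded V = 28.5 × 292/252300 = 0.032986 V.
Loaded: R2‖R_L = 256.4 Ω, giving V = 28.5 × 256.4/252300 = 0.028963 V.
Drop = (0.032986 − 0.028963) / 0.032986 = 12.2 %.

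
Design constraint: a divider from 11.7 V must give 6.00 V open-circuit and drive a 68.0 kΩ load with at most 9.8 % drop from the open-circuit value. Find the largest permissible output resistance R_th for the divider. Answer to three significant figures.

R_th ≤ 7.39 kΩ

Loading drop = R_th/(R_th + R_L) ≤ 0.0980, so R_th ≤ R_L · ε/(1−ε) = 68.0 kΩ × 0.0980/0.9020 = 7.39 kΩ.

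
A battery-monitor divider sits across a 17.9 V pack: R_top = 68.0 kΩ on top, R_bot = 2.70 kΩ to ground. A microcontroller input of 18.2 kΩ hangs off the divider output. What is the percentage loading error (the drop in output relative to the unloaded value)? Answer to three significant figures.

12.5 %

The divider's output (Thévenin) resistance is R_top‖R_bot = 2.597 kΩ.
Fractional drop under load = R_th/(R_th + R_L) = 2.597 / (2.597 + 18.2) = 0.1249.
So the output falls by 12.5 %.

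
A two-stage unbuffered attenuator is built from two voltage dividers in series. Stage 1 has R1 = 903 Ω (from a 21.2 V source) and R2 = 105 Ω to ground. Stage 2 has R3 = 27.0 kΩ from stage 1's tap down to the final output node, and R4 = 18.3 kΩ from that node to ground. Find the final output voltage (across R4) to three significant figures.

Stage 2 presents R3+R4 = 45300 Ω as a load on stage 1's tap.
Stage 1's lower leg becomes R2‖(R3+R4) = 104.8 Ω, so V_mid = 21.2 × 104.8/1008 = 2.204 V.
Stage 2 is itself unloaded: V_out = V_mid × R4/(R3+R4) = 2.204 × 18300/45300 = 0.890 V.

V_out ≈ 0.890 V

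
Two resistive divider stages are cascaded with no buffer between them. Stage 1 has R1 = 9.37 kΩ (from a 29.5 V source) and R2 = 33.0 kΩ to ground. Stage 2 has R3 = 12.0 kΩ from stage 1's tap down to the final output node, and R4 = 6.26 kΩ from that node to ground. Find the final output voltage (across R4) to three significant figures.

V_out ≈ 5.63 V

Stage 2 presents R3+R4 = 18.26 kΩ as a load on stage 1's tap.
Stage 1's lower leg becomes R2‖(R3+R4) = 11.76 kΩ, so V_mid = 29.5 × 11.76/21.13 = 16.42 V.
Stage 2 is itself unloaded: V_out = V_mid × R4/(R3+R4) = 16.42 × 6.26/18.26 = 5.63 V.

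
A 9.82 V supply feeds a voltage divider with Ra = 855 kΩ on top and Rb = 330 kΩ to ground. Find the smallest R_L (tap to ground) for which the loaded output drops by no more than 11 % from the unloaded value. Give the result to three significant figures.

R_L(min) ≈ 1.93 MΩ

Output resistance R_th = Ra‖Rb = (855 × 330)/1185 = 238.1 kΩ.
The fractional drop is R_th/(R_th + R_L); requiring this ≤ 0.110 gives R_L ≥ R_th(1/0.110 − 1) = 238.1 × 8.091 = 1.93 MΩ.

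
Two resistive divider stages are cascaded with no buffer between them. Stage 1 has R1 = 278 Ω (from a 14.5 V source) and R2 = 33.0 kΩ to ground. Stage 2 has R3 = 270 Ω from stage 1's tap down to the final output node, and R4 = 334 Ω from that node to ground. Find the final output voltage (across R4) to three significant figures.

Stage 2 presents R3+R4 = 604.0 Ω as a load on stage 1's tap.
Stage 1's lower leg becomes R2‖(R3+R4) = 593.1 Ω, so V_mid = 14.5 × 593.1/871.1 = 9.873 V.
Stage 2 is itself unloaded: V_out = V_mid × R4/(R3+R4) = 9.873 × 334/604.0 = 5.46 V.

V_out ≈ 5.46 V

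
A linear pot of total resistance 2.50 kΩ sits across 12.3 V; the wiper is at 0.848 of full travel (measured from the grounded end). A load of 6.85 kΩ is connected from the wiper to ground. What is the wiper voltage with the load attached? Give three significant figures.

The wiper splits the pot into (1−α)R = 380.0 Ω above and αR = 2120 Ω below.
Lower section ‖ load = 1619 Ω.
V_wiper = 12.3 × 1619/(380.0 + 1619) = 9.96 V.

V ≈ 9.96 V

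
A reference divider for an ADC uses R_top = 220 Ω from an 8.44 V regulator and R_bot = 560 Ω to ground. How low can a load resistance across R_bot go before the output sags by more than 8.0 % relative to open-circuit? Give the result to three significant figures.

R_L(min) ≈ 1.82 kΩ

Output resistance R_th = R_top‖R_bot = (220 × 560)/780.0 = 157.9 Ω.
The fractional drop is R_th/(R_th + R_L); requiring this ≤ 0.0800 gives R_L ≥ R_th(1/0.0800 − 1) = 157.9 × 11.50 = 1.82 kΩ.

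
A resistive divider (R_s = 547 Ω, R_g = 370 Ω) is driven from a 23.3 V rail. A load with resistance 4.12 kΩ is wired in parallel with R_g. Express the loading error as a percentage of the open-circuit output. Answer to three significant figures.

The divider's output (Thévenin) resistance is R_s‖R_g = 220.7 Ω.
Fractional drop under load = R_th/(R_th + R_L) = 220.7 / (220.7 + 4120) = 0.05085.
So the output falls by 5.08 %.

5.08 %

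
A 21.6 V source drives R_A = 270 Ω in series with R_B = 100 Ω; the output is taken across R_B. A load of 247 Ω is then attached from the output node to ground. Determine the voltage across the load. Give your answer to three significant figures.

V_out ≈ 4.51 V

The load sits in parallel with R_B: R_B‖R_L = (100 × 247) / (100 + 247) = 71.18 Ω.
V_out = 21.6 × 71.18 / (270 + 71.18) = 21.6 × 71.18/341.2 = 4.51 V.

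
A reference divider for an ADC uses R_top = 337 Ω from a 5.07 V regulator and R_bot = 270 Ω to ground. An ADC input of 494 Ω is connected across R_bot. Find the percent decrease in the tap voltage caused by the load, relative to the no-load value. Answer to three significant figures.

23.3 %

The divider's output (Thévenin) resistance is R_top‖R_bot = 149.9 Ω.
Fractional drop under load = R_th/(R_th + R_L) = 149.9 / (149.9 + 494) = 0.2328.
So the output falls by 23.3 %.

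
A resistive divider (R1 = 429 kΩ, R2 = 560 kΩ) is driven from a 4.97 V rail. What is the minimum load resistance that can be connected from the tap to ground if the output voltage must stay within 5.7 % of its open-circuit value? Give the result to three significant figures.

Output resistance R_th = R1‖R2 = (429 × 560)/989.0 = 242.9 kΩ.
The fractional drop is R_th/(R_th + R_L); requiring this ≤ 0.0570 gives R_L ≥ R_th(1/0.0570 − 1) = 242.9 × 16.54 = 4.02 MΩ.

R_L(min) ≈ 4.02 MΩ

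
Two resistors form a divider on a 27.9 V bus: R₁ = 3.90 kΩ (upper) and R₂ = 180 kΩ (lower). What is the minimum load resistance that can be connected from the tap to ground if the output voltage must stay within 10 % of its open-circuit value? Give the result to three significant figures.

R_L(min) ≈ 34.4 kΩ

Output resistance R_th = R₁‖R₂ = (3.90 × 180)/183.9 = 3.817 kΩ.
The fractional drop is R_th/(R_th + R_L); requiring this ≤ 0.100 gives R_L ≥ R_th(1/0.100 − 1) = 3.817 × 9.000 = 34.4 kΩ.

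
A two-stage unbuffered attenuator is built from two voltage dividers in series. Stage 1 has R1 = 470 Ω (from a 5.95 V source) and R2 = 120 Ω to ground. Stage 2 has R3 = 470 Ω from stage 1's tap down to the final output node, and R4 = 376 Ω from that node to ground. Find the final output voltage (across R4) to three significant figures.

V_out ≈ 0.483 V

Stage 2 presents R3+R4 = 846.0 Ω as a load on stage 1's tap.
Stage 1's lower leg becomes R2‖(R3+R4) = 105.1 Ω, so V_mid = 5.95 × 105.1/575.1 = 1.087 V.
Stage 2 is itself unloaded: V_out = V_mid × R4/(R3+R4) = 1.087 × 376/846.0 = 0.483 V.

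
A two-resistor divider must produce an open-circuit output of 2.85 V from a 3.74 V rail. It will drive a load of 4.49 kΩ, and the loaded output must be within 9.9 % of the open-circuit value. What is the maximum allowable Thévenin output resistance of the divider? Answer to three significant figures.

R_th ≤ 493 Ω

Loading drop = R_th/(R_th + R_L) ≤ 0.0990, so R_th ≤ R_L · ε/(1−ε) = 4.49 kΩ × 0.0990/0.9010 = 493 Ω.
(Any R1, R2 with R2/(R1+R2) = 0.762 and R1‖R2 ≤ 493 Ω will meet the spec.)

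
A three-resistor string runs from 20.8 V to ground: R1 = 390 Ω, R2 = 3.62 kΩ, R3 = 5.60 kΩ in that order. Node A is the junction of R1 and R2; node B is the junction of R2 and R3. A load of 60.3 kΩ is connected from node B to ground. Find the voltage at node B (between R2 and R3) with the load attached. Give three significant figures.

At node B, R3 is in parallel with the load: R3‖R_L = 5124 Ω.
Below node A the resistance is R2 + (R3‖R_L) = 8744 Ω, so V_A = 20.8 × 8744/9134 = 19.91 V.
Then V_B = V_A × (R3‖R_L)/(R2 + R3‖R_L) = 19.91 × 5124/8744 = 11.7 V.

V ≈ 11.7 V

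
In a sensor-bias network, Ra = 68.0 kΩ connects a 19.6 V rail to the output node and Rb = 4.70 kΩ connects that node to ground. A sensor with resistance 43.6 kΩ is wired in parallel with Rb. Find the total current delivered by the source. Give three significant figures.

Rb‖R_L = 4.243 kΩ, so the source sees Ra + Rb‖R_L = 72.24 kΩ.
I = 19.6 V / 72.24 kΩ = 0.271 mA.

I ≈ 0.271 mA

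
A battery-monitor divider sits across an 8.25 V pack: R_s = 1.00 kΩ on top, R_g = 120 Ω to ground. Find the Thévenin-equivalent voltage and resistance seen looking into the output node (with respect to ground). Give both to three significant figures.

V_th = 0.884 V, R_th = 107 Ω

V_th is the open-circuit tap voltage: 8.25 × 120/(1000 + 120) = 0.884 V.
With the supply zeroed, R_s and R_g appear in parallel from the tap: R_th = R_s‖R_g = (1000 × 120)/1120 = 107 Ω.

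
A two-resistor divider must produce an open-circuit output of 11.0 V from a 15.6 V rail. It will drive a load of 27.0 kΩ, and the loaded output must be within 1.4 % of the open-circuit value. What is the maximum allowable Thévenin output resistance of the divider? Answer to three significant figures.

Loading drop = R_th/(R_th + R_L) ≤ 0.0140, so R_th ≤ R_L · ε/(1−ε) = 27.0 kΩ × 0.0140/0.9860 = 383 Ω.
(Any R1, R2 with R2/(R1+R2) = 0.705 and R1‖R2 ≤ 383 Ω will meet the spec.)

R_th ≤ 383 Ω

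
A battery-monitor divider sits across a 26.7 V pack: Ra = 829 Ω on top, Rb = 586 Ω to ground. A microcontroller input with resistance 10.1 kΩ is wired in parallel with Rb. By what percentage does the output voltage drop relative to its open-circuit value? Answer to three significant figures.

3.29 %

The divider's output (Thévenin) resistance is Ra‖Rb = 343.3 Ω.
Fractional drop under load = R_th/(R_th + R_L) = 343.3 / (343.3 + 10100) = 0.03287.
So the output falls by 3.29 %.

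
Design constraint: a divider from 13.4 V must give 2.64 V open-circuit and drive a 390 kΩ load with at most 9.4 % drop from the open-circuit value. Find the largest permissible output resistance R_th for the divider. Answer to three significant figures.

R_th ≤ 40.5 kΩ

Loading drop = R_th/(R_th + R_L) ≤ 0.0940, so R_th ≤ R_L · ε/(1−ε) = 390 kΩ × 0.0940/0.9060 = 40.5 kΩ.
(Any R1, R2 with R2/(R1+R2) = 0.197 and R1‖R2 ≤ 40.5 kΩ will meet the spec.)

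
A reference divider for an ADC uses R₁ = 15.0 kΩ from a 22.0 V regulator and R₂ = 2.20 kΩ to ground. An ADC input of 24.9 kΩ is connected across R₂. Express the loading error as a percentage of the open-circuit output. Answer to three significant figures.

7.15 %

The divider's output (Thévenin) resistance is R₁‖R₂ = 1.919 kΩ.
Fractional drop under load = R_th/(R_th + R_L) = 1.919 / (1.919 + 24.9) = 0.07154.
So the output falls by 7.15 %.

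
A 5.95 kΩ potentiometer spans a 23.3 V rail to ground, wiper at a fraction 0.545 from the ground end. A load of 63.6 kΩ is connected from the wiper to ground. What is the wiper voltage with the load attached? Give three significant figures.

V ≈ 12.4 V

The wiper splits the pot into (1−α)R = 2.707 kΩ above and αR = 3.243 kΩ below.
Lower section ‖ load = 3.085 kΩ.
V_wiper = 23.3 × 3.085/(2.707 + 3.085) = 12.4 V.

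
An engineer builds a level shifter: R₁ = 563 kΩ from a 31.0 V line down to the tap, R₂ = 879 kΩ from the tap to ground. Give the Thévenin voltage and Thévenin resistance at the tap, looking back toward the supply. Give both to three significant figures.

V_th is the open-circuit tap voltage: 31.0 × 879/(563 + 879) = 18.9 V.
With the supply zeroed, R₁ and R₂ appear in parallel from the tap: R_th = R₁‖R₂ = (563 × 879)/1442 = 343 kΩ.

V_th = 18.9 V, R_th = 343 kΩ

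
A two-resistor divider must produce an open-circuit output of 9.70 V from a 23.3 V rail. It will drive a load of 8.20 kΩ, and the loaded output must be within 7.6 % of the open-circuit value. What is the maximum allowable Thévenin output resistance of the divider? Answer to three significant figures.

R_th ≤ 674 Ω

Loading drop = R_th/(R_th + R_L) ≤ 0.0760, so R_th ≤ R_L · ε/(1−ε) = 8.20 kΩ × 0.0760/0.9240 = 674 Ω.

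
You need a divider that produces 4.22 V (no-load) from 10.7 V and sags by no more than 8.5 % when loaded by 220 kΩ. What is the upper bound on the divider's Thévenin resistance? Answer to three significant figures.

Loading drop = R_th/(R_th + R_L) ≤ 0.0850, so R_th ≤ R_L · ε/(1−ε) = 220 kΩ × 0.0850/0.9150 = 20.4 kΩ.

R_th ≤ 20.4 kΩ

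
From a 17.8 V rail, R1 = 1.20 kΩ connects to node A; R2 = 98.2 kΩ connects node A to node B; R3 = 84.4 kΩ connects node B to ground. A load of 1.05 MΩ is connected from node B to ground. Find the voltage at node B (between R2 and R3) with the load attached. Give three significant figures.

V ≈ 7.83 V

At node B, R3 is in parallel with the load: R3‖R_L = 78.12 kΩ.
Below node A the resistance is R2 + (R3‖R_L) = 176.3 kΩ, so V_A = 17.8 × 176.3/177.5 = 17.68 V.
Then V_B = V_A × (R3‖R_L)/(R2 + R3‖R_L) = 17.68 × 78.12/176.3 = 7.83 V.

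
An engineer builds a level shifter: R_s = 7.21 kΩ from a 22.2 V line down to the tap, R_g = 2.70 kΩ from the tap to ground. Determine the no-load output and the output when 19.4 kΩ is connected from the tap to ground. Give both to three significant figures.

Open-circuit: V = 22.2 × 2.70/(7.21 + 2.70) = 6.05 V.
With the load, R_g becomes R_g‖R_L = 2.370 kΩ, so V = 22.2 × 2.370/9.580 = 5.49 V.

Unloaded: 6.05 V; loaded: 5.49 V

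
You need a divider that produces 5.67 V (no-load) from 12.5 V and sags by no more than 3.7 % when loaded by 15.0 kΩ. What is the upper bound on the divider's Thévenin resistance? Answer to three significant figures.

Loading drop = R_th/(R_th + R_L) ≤ 0.0370, so R_th ≤ R_L · ε/(1−ε) = 15.0 kΩ × 0.0370/0.9630 = 576 Ω.

R_th ≤ 576 Ω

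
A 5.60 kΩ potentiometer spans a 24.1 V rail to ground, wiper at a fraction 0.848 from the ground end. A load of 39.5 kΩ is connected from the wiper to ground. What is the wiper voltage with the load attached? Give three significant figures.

V ≈ 20.1 V

The wiper splits the pot into (1−α)R = 851.2 Ω above and αR = 4749 Ω below.
Lower section ‖ load = 4239 Ω.
V_wiper = 24.1 × 4239/(851.2 + 4239) = 20.1 V.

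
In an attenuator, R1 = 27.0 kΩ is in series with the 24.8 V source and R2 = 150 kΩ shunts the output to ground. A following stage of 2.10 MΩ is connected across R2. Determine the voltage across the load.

V_out ≈ 20.8 V

The load sits in parallel with R2: R2‖R_L = (150 × 2100) / (150 + 2100) = 140.0 kΩ.
V_out = 24.8 × 140.0 / (27.0 + 140.0) = 24.8 × 140.0/167.0 = 20.8 V.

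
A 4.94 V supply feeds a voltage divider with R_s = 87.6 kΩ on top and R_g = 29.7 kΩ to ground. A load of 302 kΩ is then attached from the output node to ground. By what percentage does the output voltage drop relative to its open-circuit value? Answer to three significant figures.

The divider's output (Thévenin) resistance is R_s‖R_g = 22.18 kΩ.
Fractional drop under load = R_th/(R_th + R_L) = 22.18 / (22.18 + 302) = 0.06842.
So the output falls by 6.84 %.

6.84 %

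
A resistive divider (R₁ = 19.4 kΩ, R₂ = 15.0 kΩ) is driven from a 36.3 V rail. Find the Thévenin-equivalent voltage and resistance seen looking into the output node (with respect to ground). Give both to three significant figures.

V_th = 15.8 V, R_th = 8.46 kΩ

V_th is the open-circuit tap voltage: 36.3 × 15.0/(19.4 + 15.0) = 15.8 V.
With the supply zeroed, R₁ and R₂ appear in parallel from the tap: R_th = R₁‖R₂ = (19.4 × 15.0)/34.40 = 8.46 kΩ.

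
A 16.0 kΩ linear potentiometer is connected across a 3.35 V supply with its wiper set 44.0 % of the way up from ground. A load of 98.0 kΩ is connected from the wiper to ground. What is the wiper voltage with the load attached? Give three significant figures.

V ≈ 1.42 V

The wiper splits the pot into (1−α)R = 8.960 kΩ above and αR = 7.040 kΩ below.
Lower section ‖ load = 6.568 kΩ.
V_wiper = 3.35 × 6.568/(8.960 + 6.568) = 1.42 V.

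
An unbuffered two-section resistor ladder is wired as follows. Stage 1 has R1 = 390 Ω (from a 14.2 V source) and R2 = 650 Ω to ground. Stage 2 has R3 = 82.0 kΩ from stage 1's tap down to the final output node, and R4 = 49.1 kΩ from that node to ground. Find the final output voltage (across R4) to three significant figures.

V_out ≈ 3.32 V

Stage 2 presents R3+R4 = 131100 Ω as a load on stage 1's tap.
Stage 1's lower leg becomes R2‖(R3+R4) = 646.8 Ω, so V_mid = 14.2 × 646.8/1037 = 8.859 V.
Stage 2 is itself unloaded: V_out = V_mid × R4/(R3+R4) = 8.859 × 49100/131100 = 3.32 V.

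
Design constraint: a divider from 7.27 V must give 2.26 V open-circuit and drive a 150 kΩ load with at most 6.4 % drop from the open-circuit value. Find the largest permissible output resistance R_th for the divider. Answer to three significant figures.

R_th ≤ 10.3 kΩ

Loading drop = R_th/(R_th + R_L) ≤ 0.0640, so R_th ≤ R_L · ε/(1−ε) = 150 kΩ × 0.0640/0.9360 = 10.3 kΩ.
(Any R1, R2 with R2/(R1+R2) = 0.311 and R1‖R2 ≤ 10.3 kΩ will meet the spec.)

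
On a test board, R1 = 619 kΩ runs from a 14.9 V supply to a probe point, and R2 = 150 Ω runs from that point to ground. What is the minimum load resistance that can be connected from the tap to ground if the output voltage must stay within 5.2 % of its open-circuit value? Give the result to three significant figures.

R_L(min) ≈ 2.73 kΩ

Output resistance R_th = R1‖R2 = (619000 × 150)/619200 = 150.0 Ω.
The fractional drop is R_th/(R_th + R_L); requiring this ≤ 0.0520 gives R_L ≥ R_th(1/0.0520 − 1) = 150.0 × 18.23 = 2.73 kΩ.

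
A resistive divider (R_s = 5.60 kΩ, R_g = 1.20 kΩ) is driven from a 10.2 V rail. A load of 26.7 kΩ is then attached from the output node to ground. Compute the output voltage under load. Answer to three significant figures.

The load sits in parallel with R_g: R_g‖R_L = (1.20 × 26.7) / (1.20 + 26.7) = 1.148 kΩ.
V_out = 10.2 × 1.148 / (5.60 + 1.148) = 10.2 × 1.148/6.748 = 1.74 V.

V_out ≈ 1.74 V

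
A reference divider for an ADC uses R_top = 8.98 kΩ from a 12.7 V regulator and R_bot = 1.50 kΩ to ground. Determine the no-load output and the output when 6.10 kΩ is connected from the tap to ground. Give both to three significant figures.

Open-circuit: V = 12.7 × 1.50/(8.98 + 1.50) = 1.82 V.
With the load, R_bot becomes R_bot‖R_L = 1.204 kΩ, so V = 12.7 × 1.204/10.18 = 1.50 V.

Unloaded: 1.82 V; loaded: 1.50 V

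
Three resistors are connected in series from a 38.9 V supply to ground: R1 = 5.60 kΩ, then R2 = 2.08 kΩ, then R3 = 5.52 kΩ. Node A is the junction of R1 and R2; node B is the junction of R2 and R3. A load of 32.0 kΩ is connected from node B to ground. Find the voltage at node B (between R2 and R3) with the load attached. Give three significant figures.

At node B, R3 is in parallel with the load: R3‖R_L = 4.708 kΩ.
Below node A the resistance is R2 + (R3‖R_L) = 6.788 kΩ, so V_A = 38.9 × 6.788/12.39 = 21.32 V.
Then V_B = V_A × (R3‖R_L)/(R2 + R3‖R_L) = 21.32 × 4.708/6.788 = 14.8 V.

V ≈ 14.8 V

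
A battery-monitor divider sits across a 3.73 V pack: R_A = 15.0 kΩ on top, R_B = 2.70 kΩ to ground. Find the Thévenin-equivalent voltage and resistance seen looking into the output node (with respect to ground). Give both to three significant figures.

V_th = 0.569 V, R_th = 2.29 kΩ

V_th is the open-circuit tap voltage: 3.73 × 2.70/(15.0 + 2.70) = 0.569 V.
With the supply zeroed, R_A and R_B appear in parallel from the tap: R_th = R_A‖R_B = (15.0 × 2.70)/17.70 = 2.29 kΩ.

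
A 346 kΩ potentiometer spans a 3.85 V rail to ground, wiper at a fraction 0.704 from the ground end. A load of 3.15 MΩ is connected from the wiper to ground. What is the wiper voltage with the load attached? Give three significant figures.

The wiper splits the pot into (1−α)R = 102.4 kΩ above and αR = 243.6 kΩ below.
Lower section ‖ load = 226.1 kΩ.
V_wiper = 3.85 × 226.1/(102.4 + 226.1) = 2.65 V.

V ≈ 2.65 V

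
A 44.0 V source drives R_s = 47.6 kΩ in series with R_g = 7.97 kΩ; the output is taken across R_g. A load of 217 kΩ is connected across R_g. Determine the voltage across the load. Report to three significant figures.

V_out ≈ 6.12 V

The load sits in parallel with R_g: R_g‖R_L = (7.97 × 217) / (7.97 + 217) = 7.688 kΩ.
V_out = 44.0 × 7.688 / (47.6 + 7.688) = 44.0 × 7.688/55.29 = 6.12 V.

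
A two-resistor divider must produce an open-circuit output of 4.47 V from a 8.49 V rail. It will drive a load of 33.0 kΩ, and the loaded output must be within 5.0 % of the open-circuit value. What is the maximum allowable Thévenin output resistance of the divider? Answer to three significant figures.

Loading drop = R_th/(R_th + R_L) ≤ 0.0500, so R_th ≤ R_L · ε/(1−ε) = 33.0 kΩ × 0.0500/0.9500 = 1.74 kΩ.

R_th ≤ 1.74 kΩ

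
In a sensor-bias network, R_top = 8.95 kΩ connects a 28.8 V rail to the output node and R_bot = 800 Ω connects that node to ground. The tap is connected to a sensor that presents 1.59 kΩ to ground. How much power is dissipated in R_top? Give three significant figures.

Total resistance from the source is R_top + (R_bot‖R_L) = 9482 Ω, so I = 28.8/9482 Ω = 3.037 mA.
P = I²·R_top = (3.037 mA)² × 8.95 kΩ = 82.6 mW.

P ≈ 82.6 mW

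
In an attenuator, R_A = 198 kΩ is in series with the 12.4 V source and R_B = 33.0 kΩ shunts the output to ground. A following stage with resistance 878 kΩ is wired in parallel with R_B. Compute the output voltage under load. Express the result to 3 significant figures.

The load sits in parallel with R_B: R_B‖R_L = (33.0 × 878) / (33.0 + 878) = 31.80 kΩ.
V_out = 12.4 × 31.80 / (198 + 31.80) = 12.4 × 31.80/229.8 = 1.72 V.

V_out ≈ 1.72 V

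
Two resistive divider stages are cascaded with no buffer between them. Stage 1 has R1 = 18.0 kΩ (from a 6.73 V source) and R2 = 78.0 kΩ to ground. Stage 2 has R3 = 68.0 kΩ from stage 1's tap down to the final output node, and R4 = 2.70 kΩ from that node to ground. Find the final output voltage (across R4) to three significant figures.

Stage 2 presents R3+R4 = 70.70 kΩ as a load on stage 1's tap.
Stage 1's lower leg becomes R2‖(R3+R4) = 37.09 kΩ, so V_mid = 6.73 × 37.09/55.09 = 4.531 V.
Stage 2 is itself unloaded: V_out = V_mid × R4/(R3+R4) = 4.531 × 2.70/70.70 = 0.173 V.

V_out ≈ 0.173 V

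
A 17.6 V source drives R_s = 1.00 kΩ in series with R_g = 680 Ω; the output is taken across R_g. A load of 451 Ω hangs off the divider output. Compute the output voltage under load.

The load sits in parallel with R_g: R_g‖R_L = (680 × 451) / (680 + 451) = 271.2 Ω.
V_out = 17.6 × 271.2 / (1000 + 271.2) = 17.6 × 271.2/1271 = 3.75 V.

V_out ≈ 3.75 V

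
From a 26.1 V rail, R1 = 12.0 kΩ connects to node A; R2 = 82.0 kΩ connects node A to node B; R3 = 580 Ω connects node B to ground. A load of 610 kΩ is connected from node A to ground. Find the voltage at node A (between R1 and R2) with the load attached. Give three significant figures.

Below node A the series string R2+R3 = 82580 Ω sits in parallel with the 610000 Ω load: 72730 Ω.
V_A = 26.1 × 72730/(12000 + 72730) = 22.4 V.

V ≈ 22.4 V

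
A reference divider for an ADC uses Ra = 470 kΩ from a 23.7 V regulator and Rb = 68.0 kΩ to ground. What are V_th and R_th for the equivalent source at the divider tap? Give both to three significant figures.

V_th = 3.00 V, R_th = 59.4 kΩ

V_th is the open-circuit tap voltage: 23.7 × 68.0/(470 + 68.0) = 3.00 V.
With the supply zeroed, Ra and Rb appear in parallel from the tap: R_th = Ra‖Rb = (470 × 68.0)/538.0 = 59.4 kΩ.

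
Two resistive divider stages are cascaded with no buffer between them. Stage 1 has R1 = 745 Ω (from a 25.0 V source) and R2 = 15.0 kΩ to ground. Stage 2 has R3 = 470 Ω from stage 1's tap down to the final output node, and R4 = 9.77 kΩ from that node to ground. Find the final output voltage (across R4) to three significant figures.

V_out ≈ 21.3 V

Stage 2 presents R3+R4 = 10240 Ω as a load on stage 1's tap.
Stage 1's lower leg becomes R2‖(R3+R4) = 6086 Ω, so V_mid = 25.0 × 6086/6831 = 22.27 V.
Stage 2 is itself unloaded: V_out = V_mid × R4/(R3+R4) = 22.27 × 9770/10240 = 21.3 V.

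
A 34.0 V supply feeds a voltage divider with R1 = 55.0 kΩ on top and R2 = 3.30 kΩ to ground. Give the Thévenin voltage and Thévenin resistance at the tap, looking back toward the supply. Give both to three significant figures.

V_th = 1.92 V, R_th = 3.11 kΩ

V_th is the open-circuit tap voltage: 34.0 × 3.30/(55.0 + 3.30) = 1.92 V.
With the supply zeroed, R1 and R2 appear in parallel from the tap: R_th = R1‖R2 = (55.0 × 3.30)/58.30 = 3.11 kΩ.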